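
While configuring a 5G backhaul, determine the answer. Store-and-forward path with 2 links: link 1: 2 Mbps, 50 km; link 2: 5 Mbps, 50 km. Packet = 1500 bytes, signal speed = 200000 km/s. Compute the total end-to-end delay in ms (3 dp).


Packet = 1500 bytes = 12000 bits. Store-and-forward: sum (t_trans + t_prop) per link.
Link 1: t_trans = 12000/(2*10^6) s = 6.0000 ms; t_prop = 50/200000 s = 0.2500 ms; subtotal = 6.2500 ms
Link 2: t_trans = 12000/(5*10^6) s = 2.4000 ms; t_prop = 50/200000 s = 0.2500 ms; subtotal = 2.6500 ms
End-to-end = 6.2500 + 2.6500 = 8.9000 ms -> 8.900 ms (3 dp)

8.900


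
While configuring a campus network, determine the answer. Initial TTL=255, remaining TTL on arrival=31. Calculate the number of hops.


Given: initial TTL = 255, received TTL = 31
Hops = initial TTL - received TTL
Hops = 255 - 31 = 224

224


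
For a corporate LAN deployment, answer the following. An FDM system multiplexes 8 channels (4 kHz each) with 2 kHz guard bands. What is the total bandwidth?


Given: 8 channels, 4 kHz each, guard = 2 kHz
Channel bandwidth = 8 * 4 = 32 kHz
Guard bands = 7 gaps * 2 kHz = 14 kHz
Total = 32 + 14 = 46 kHz

46


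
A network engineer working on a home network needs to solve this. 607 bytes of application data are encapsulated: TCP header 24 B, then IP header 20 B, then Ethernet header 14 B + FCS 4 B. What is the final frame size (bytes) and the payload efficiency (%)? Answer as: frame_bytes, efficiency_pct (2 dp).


TCP segment = 607 + 24 = 631 B
IP packet = 631 + 20 = 651 B
Ethernet frame = 651 + 14 + 4 = 669 B
Efficiency = app / frame = 607 / 669 = 0.907324 = 90.7324% -> 90.73% (2 dp)

669, 90.73


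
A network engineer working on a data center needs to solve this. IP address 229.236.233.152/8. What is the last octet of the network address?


Given: IP = 229.236.233.152, prefix = /8
Subnet mask = 255.0.0.0
Last octet of IP: 152
Last octet of mask: 0
Network last octet = 152 AND 0 = 0

0


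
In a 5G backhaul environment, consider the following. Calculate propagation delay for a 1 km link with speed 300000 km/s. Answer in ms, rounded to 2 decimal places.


Given: distance = 1 km, speed = 300000 km/s
Delay = distance / speed = 1 / 300000 seconds
Delay in ms = 1 * 1000 / 300000
Delay = 0.0033 ms
Rounded to 2 dp = 0.00 ms

0.00


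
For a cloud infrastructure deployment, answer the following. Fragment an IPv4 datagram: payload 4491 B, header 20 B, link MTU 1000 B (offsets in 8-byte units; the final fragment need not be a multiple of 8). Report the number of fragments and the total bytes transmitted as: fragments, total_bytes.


Max data per non-final fragment = floor((MTU - header)/8)*8 = floor((1000 - 20)/8)*8 = floor(980/8)*8 = 976 B
Final fragment needs no 8-byte alignment: it can carry up to MTU - header = 980 B
Non-final fragments needed = ceil((payload - 980) / 976) = ceil(3511/976) = ceil(3.5973) = 4
Number of fragments = 4 + 1 = 5
Fragment sizes (data): 4 * 976 B + 587 B (last, 587 <= 980 OK)
Total bytes sent = payload + n_frags * header = 4491 + 5*20 = 4491 + 100 = 4591 B

5, 4591


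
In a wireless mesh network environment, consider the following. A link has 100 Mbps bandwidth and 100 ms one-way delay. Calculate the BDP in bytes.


Given: bandwidth = 100 Mbps, delay = 100 ms
BDP in bits = 100 * 10^6 * 100 / 1000
BDP in bits = 10000000
BDP in bytes = 10000000 / 8 = 1250000

1250000


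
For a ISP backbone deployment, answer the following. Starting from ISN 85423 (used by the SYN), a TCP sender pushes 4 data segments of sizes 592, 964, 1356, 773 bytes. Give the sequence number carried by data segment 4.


The SYN occupies sequence number ISN = 85423, so the first data byte is ISN + 1 = 85424.
SEQ of data segment i = (ISN + 1) + sum of payload sizes of segments 1..i-1.
Segment 1: SEQ = 85424, payload = 592 bytes
Segment 2: SEQ = 86016, payload = 964 bytes
Segment 3: SEQ = 86980, payload = 1356 bytes
Segment 4: SEQ = 88336, payload = 773 bytes
SEQ of segment 4 = 85424 + 592 + 964 + 1356 = 88336

88336


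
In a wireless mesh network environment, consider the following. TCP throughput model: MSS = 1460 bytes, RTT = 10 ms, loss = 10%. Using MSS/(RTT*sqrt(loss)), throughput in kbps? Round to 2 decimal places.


Given: MSS = 1460 bytes, RTT = 10 ms, loss = 10%
RTT in seconds = 10 / 1000 = 0.01
Loss rate = 10% = 0.1
sqrt(loss) = sqrt(0.1) = 0.316227766017
Throughput (bytes/s) = 1460 / (0.01 * 0.316227766017) = 461692.5384
Throughput (kbps) = 461692.5384 * 8 / 1000 = 3693.540307 -> 3693.54 kbps (2 dp)

3693.54


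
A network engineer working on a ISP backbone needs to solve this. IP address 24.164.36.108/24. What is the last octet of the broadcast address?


Given: IP = 24.164.36.108, prefix = /24
Host bits = 32 - 24 = 8
Network last octet = 108 AND mask = 0
Host part size = 2^8 - 1 = 255
Broadcast last octet = 0 OR 255 = 255

255


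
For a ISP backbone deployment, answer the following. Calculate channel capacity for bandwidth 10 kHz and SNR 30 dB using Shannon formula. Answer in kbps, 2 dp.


Given: B = 10 kHz, SNR = 30 dB
SNR linear = 10^(30/10) = 1000
1 + SNR = 1001
log2(1001) = 9.9672262588
C = 10 * 1000 * 9.9672262588 = 99672.2626 bps
C = 99.672263 kbps -> 99.67 kbps (2 dp)

99.67


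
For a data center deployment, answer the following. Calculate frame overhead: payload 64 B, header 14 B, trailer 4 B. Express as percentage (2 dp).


Given: payload = 64 B, header = 14 B, trailer = 4 B
Overhead bytes = header + trailer = 14 + 4 = 18
Total frame = payload + overhead = 64 + 18 = 82
Overhead % = 18 / 82 * 100 = 21.9512% -> 21.95% (2 dp)

21.95


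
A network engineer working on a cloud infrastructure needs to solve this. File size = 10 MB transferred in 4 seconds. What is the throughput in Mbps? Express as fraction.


Given: file = 10 MB, time = 4 s
File in Mb = 10 * 8 = 80 Mb
Throughput = 80 / 4 Mbps
Throughput = 20 Mbps

20


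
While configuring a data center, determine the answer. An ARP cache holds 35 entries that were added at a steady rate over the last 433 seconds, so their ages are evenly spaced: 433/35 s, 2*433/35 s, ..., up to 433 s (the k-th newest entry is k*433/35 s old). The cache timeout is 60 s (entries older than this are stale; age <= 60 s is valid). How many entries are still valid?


Ages are k * 433/35 s for k = 1..35 (spacing = 12.3714 s).
Entry k is valid iff k * 433/35 <= 60 iff k <= 35 * 60 / 433 = 4.8499
n_valid = floor(4.8499) = 4
(n_stale = 35 - 4 = 31)

4


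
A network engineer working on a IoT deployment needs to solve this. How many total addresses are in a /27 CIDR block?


Given: CIDR prefix /27
Host bits = 32 - 27 = 5
Total addresses = 2^5 = 32

32


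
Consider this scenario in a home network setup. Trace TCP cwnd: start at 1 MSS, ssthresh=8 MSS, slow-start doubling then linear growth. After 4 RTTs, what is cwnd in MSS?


RTT 0: cwnd = 1 MSS (initial)
RTT 1: cwnd = 2 MSS (slow start, doubled)
RTT 2: cwnd = 4 MSS (slow start, doubled)
RTT 3: cwnd = 8 MSS (slow start, doubled)
RTT 4: cwnd = 9 MSS (congestion avoidance, +1)

9


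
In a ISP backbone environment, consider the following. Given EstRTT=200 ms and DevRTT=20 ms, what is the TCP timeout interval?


Given: EstRTT = 200 ms, DevRTT = 20 ms
Timeout = EstRTT + 4 * DevRTT
4 * DevRTT = 4 * 20 = 80
Timeout = 200 + 80 = 280 ms

280


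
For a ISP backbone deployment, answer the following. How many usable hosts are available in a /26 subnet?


Given: subnet mask /26
Host bits = 32 - 26 = 6
Total addresses = 2^6 = 64
Usable hosts = 64 - 2 (network + broadcast) = 62

62


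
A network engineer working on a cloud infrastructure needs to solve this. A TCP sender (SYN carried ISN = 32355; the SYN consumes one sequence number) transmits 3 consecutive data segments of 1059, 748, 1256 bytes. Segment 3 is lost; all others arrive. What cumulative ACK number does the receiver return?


SYN uses sequence number 32355; first data byte = ISN + 1 = 32356.
Segment 1: SEQ = 32356, len = 1059 B, covers [32356, 33414]
Segment 2: SEQ = 33415, len = 748 B, covers [33415, 34162]
Segment 3: SEQ = 34163, len = 1256 B, covers [34163, 35418] [LOST]
In-order data received: bytes [32356, 34162] (segments 1..2).
Segment 3 missing -> gap begins at byte 34163.
Cumulative ACK = next expected in-order byte = 32356 + 1059 + 748 = 34163

34163


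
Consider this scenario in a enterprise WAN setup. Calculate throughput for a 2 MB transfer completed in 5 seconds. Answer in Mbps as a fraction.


Given: file = 2 MB, time = 5 s
File in Mb = 2 * 8 = 16 Mb
Throughput = 16 / 5 Mbps
Throughput = 16/5 Mbps

16/5


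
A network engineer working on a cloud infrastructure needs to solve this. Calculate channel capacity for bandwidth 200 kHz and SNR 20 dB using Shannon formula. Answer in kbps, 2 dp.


Given: B = 200 kHz, SNR = 20 dB
SNR linear = 10^(20/10) = 100
1 + SNR = 101
log2(101) = 6.6582114828
C = 200 * 1000 * 6.6582114828 = 1331642.2966 bps
C = 1331.642297 kbps -> 1331.64 kbps (2 dp)

1331.64


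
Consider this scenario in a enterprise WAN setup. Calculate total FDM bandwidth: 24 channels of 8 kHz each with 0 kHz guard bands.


Given: 24 channels, 8 kHz each, guard = 0 kHz
Channel bandwidth = 24 * 8 = 192 kHz
Guard bands = 23 gaps * 0 kHz = 0 kHz
Total = 192 + 0 = 192 kHz

192


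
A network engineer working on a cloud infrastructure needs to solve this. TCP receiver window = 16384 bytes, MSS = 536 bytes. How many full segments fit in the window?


Given: RWND = 16384 bytes, MSS = 536 bytes
Full segments = floor(RWND / MSS)
Full segments = floor(16384 / 536)
Full segments = floor(30.5672) = 30

30


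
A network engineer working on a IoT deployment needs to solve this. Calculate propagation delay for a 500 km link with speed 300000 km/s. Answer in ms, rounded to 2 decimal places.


Given: distance = 500 km, speed = 300000 km/s
Delay = distance / speed = 500 / 300000 seconds
Delay in ms = 500 * 1000 / 300000
Delay = 1.6667 ms
Rounded to 2 dp = 1.67 ms

1.67


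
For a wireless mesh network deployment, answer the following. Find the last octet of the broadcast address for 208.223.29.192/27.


Given: IP = 208.223.29.192, prefix = /27
Host bits = 32 - 27 = 5
Network last octet = 192 AND mask = 192
Host part size = 2^5 - 1 = 31
Broadcast last octet = 192 OR 31 = 223

223


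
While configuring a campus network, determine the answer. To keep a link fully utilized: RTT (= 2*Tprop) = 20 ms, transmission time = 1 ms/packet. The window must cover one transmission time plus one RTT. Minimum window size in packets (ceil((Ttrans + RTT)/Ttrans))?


Given: Ttrans = 1 ms, RTT = 20 ms (= 2 * Tprop, Tprop = 10 ms)
Time until first ACK returns = Ttrans + RTT = 1 + 20 = 21 ms
Need W * Ttrans >= Ttrans + RTT  ->  W >= (Ttrans + RTT) / Ttrans
(Ttrans + RTT) / Ttrans = 21 / 1 = 21
W_min = ceil(21) = 21

21


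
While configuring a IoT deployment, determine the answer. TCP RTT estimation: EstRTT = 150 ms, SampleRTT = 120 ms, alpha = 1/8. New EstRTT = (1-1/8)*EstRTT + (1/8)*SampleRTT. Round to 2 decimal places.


Given: EstRTT = 150 ms, SampleRTT = 120 ms, alpha = 1/8
New EstRTT = (1 - alpha) * EstRTT + alpha * SampleRTT
(7/8) * 150 = 131.25
(1/8) * 120 = 15
New EstRTT = 131.25 + 15 = 146.25 ms -> 146.25 ms (2 dp)

146.25


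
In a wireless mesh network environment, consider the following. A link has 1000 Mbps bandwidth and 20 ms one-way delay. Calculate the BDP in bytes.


Given: bandwidth = 1000 Mbps, delay = 20 ms
BDP in bits = 1000 * 10^6 * 20 / 1000
BDP in bits = 20000000
BDP in bytes = 20000000 / 8 = 2500000

2500000


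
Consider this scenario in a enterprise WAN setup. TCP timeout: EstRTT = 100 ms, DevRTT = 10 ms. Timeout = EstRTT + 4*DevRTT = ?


Given: EstRTT = 100 ms, DevRTT = 10 ms
Timeout = EstRTT + 4 * DevRTT
4 * DevRTT = 4 * 10 = 40
Timeout = 100 + 40 = 140 ms

140


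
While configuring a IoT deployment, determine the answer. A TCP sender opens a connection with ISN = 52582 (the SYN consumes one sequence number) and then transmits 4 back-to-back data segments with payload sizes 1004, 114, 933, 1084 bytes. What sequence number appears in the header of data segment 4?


The SYN occupies sequence number ISN = 52582, so the first data byte is ISN + 1 = 52583.
SEQ of data segment i = (ISN + 1) + sum of payload sizes of segments 1..i-1.
Segment 1: SEQ = 52583, payload = 1004 bytes
Segment 2: SEQ = 53587, payload = 114 bytes
Segment 3: SEQ = 53701, payload = 933 bytes
Segment 4: SEQ = 54634, payload = 1084 bytes
SEQ of segment 4 = 52583 + 1004 + 114 + 933 = 54634

54634


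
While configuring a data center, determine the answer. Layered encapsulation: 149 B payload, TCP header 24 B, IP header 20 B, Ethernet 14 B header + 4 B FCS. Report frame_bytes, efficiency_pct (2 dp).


TCP segment = 149 + 24 = 173 B
IP packet = 173 + 20 = 193 B
Ethernet frame = 193 + 14 + 4 = 211 B
Efficiency = app / frame = 149 / 211 = 0.706161 = 70.6161% -> 70.62% (2 dp)

211, 70.62


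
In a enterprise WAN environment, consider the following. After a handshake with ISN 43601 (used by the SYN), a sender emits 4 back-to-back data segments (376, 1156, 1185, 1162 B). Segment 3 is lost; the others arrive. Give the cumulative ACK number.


SYN uses sequence number 43601; first data byte = ISN + 1 = 43602.
Segment 1: SEQ = 43602, len = 376 B, covers [43602, 43977]
Segment 2: SEQ = 43978, len = 1156 B, covers [43978, 45133]
Segment 3: SEQ = 45134, len = 1185 B, covers [45134, 46318] [LOST]
Segment 4: SEQ = 46319, len = 1162 B, covers [46319, 47480]
In-order data received: bytes [43602, 45133] (segments 1..2).
Segment 3 missing -> gap begins at byte 45134; later segments buffered out of order.
Cumulative ACK = next expected in-order byte = 43602 + 376 + 1156 = 45134

45134


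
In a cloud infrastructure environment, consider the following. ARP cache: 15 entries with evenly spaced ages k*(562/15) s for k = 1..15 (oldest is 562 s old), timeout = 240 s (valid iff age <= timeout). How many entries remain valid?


Ages are k * 562/15 s for k = 1..15 (spacing = 37.4667 s).
Entry k is valid iff k * 562/15 <= 240 iff k <= 15 * 240 / 562 = 6.4057
n_valid = floor(6.4057) = 6
(n_stale = 15 - 6 = 9)

6


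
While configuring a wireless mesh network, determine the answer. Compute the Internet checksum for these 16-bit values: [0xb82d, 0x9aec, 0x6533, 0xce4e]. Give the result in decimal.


Given words: [0xb82d, 0x9aec, 0x6533, 0xce4e]
Step 1: Sum all words
Raw sum = 47149 + 39660 + 25907 + 52814 = 165530
Step 2: Fold carry: (34458 + 2) = 34460
One's complement = ~34460 & 0xFFFF = 31075

31075


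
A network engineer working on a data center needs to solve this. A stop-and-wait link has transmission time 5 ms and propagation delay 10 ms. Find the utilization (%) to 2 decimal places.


Given: Ttrans = 5 ms, Tprop = 10 ms
RTT = 2 * Tprop = 2 * 10 = 20 ms
U = Ttrans / (Ttrans + RTT)
U = 5 / (5 + 20)
U = 5 / 25 = 0.2
U% = 20.00%

20.00


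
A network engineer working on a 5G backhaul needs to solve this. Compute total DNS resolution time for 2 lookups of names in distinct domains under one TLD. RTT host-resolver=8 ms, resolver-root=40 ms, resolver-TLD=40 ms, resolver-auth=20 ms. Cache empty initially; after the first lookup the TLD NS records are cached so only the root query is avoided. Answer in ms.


Lookup 1 (cold cache): local + root + TLD + auth = 8 + 40 + 40 + 20 = 108 ms
Lookups 2..2 (TLD NS cached -> skip root; new domain -> still ask TLD and auth): local + TLD + auth = 8 + 40 + 20 = 68 ms each
Remaining 1 lookups: 1 * 68 = 68 ms
Total = 108 + 68 = 176 ms

176


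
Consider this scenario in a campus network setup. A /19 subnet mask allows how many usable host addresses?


Given: subnet mask /19
Host bits = 32 - 19 = 13
Total addresses = 2^13 = 8192
Usable hosts = 8192 - 2 (network + broadcast) = 8190

8190


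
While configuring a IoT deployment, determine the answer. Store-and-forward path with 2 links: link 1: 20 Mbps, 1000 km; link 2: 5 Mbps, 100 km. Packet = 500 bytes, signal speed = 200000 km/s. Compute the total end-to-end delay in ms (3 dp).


Packet = 500 bytes = 4000 bits. Store-and-forward: sum (t_trans + t_prop) per link.
Link 1: t_trans = 4000/(20*10^6) s = 0.2000 ms; t_prop = 1000/200000 s = 5.0000 ms; subtotal = 5.2000 ms
Link 2: t_trans = 4000/(5*10^6) s = 0.8000 ms; t_prop = 100/200000 s = 0.5000 ms; subtotal = 1.3000 ms
End-to-end = 5.2000 + 1.3000 = 6.5000 ms -> 6.500 ms (3 dp)

6.500


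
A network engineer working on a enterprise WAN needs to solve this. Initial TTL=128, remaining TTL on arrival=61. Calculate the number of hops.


Given: initial TTL = 128, received TTL = 61
Hops = initial TTL - received TTL
Hops = 128 - 61 = 67

67


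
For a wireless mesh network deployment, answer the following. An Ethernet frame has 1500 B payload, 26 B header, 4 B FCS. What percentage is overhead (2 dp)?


Given: payload = 1500 B, header = 26 B, trailer = 4 B
Overhead bytes = header + trailer = 26 + 4 = 30
Total frame = payload + overhead = 1500 + 30 = 1530
Overhead % = 30 / 1530 * 100 = 1.9608% -> 1.96% (2 dp)

1.96


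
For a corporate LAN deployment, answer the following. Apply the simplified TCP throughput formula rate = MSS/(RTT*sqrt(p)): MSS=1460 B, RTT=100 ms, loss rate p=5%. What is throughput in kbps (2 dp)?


Given: MSS = 1460 bytes, RTT = 100 ms, loss = 5%
RTT in seconds = 100 / 1000 = 0.1
Loss rate = 5% = 0.05
sqrt(loss) = sqrt(0.05) = 0.223606797750
Throughput (bytes/s) = 1460 / (0.1 * 0.223606797750) = 65293.1849
Throughput (kbps) = 65293.1849 * 8 / 1000 = 522.345480 -> 522.35 kbps (2 dp)

522.35


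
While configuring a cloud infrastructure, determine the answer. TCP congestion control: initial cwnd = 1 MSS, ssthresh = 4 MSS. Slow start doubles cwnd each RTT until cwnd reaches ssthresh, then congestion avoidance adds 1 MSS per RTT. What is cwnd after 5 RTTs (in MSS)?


RTT 0: cwnd = 1 MSS (initial)
RTT 1: cwnd = 2 MSS (slow start, doubled)
RTT 2: cwnd = 4 MSS (slow start, doubled)
RTT 3: cwnd = 5 MSS (congestion avoidance, +1)
RTT 4: cwnd = 6 MSS (congestion avoidance, +1)
RTT 5: cwnd = 7 MSS (congestion avoidance, +1)

7


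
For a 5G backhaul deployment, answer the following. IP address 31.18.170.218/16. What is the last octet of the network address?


Given: IP = 31.18.170.218, prefix = /16
Subnet mask = 255.255.0.0
Last octet of IP: 218
Last octet of mask: 0
Network last octet = 218 AND 0 = 0

0


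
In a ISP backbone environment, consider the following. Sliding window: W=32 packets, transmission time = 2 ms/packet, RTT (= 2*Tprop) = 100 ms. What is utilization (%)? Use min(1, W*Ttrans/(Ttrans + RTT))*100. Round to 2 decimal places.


Given: W = 32, Ttrans = 2 ms, RTT = 100 ms (= 2 * Tprop, Tprop = 50 ms)
Cycle time = Ttrans + RTT = 2 + 100 = 102 ms (first packet sent until its ACK returns)
W * Ttrans = 32 * 2 = 64 ms of sending per cycle
W * Ttrans / (Ttrans + RTT) = 64 / 102 = 0.627451
U = min(1, 0.627451) = 0.627451
U% = 62.75%

62.75


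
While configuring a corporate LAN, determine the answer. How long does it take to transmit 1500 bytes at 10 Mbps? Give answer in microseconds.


Given: packet = 1500 bytes, bandwidth = 10 Mbps
Packet in bits = 1500 * 8 = 12000 bits
Bandwidth = 10 * 10^6 = 10000000 bps
Time = 12000 / 10000000 seconds
Time in us = 12000 * 10^6 / 10000000 = 1200

1200


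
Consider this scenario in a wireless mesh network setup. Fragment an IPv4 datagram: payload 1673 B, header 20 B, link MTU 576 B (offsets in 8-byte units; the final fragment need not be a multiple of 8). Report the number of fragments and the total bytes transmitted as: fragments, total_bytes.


Max data per non-final fragment = floor((MTU - header)/8)*8 = floor((576 - 20)/8)*8 = floor(556/8)*8 = 552 B
Final fragment needs no 8-byte alignment: it can carry up to MTU - header = 556 B
Non-final fragments needed = ceil((payload - 556) / 552) = ceil(1117/552) = ceil(2.0236) = 3
Number of fragments = 3 + 1 = 4
Fragment sizes (data): 3 * 552 B + 17 B (last, 17 <= 556 OK)
Total bytes sent = payload + n_frags * header = 1673 + 4*20 = 1673 + 80 = 1753 B

4, 1753


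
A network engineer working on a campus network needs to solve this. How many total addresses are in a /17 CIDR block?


Given: CIDR prefix /17
Host bits = 32 - 17 = 15
Total addresses = 2^15 = 32768

32768


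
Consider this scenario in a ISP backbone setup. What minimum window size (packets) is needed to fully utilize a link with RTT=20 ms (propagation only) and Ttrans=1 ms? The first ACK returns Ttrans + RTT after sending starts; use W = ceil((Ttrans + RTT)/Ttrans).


Given: Ttrans = 1 ms, RTT = 20 ms (= 2 * Tprop, Tprop = 10 ms)
Time until first ACK returns = Ttrans + RTT = 1 + 20 = 21 ms
Need W * Ttrans >= Ttrans + RTT  ->  W >= (Ttrans + RTT) / Ttrans
(Ttrans + RTT) / Ttrans = 21 / 1 = 21
W_min = ceil(21) = 21

21


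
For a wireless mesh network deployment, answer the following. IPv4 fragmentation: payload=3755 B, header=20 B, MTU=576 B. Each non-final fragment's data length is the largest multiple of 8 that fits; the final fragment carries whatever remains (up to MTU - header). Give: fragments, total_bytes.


Max data per non-final fragment = floor((MTU - header)/8)*8 = floor((576 - 20)/8)*8 = floor(556/8)*8 = 552 B
Final fragment needs no 8-byte alignment: it can carry up to MTU - header = 556 B
Non-final fragments needed = ceil((payload - 556) / 552) = ceil(3199/552) = ceil(5.7953) = 6
Number of fragments = 6 + 1 = 7
Fragment sizes (data): 6 * 552 B + 443 B (last, 443 <= 556 OK)
Total bytes sent = payload + n_frags * header = 3755 + 7*20 = 3755 + 140 = 3895 B

7, 3895


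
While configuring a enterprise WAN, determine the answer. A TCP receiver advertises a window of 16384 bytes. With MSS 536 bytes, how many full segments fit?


Given: RWND = 16384 bytes, MSS = 536 bytes
Full segments = floor(RWND / MSS)
Full segments = floor(16384 / 536)
Full segments = floor(30.5672) = 30

30


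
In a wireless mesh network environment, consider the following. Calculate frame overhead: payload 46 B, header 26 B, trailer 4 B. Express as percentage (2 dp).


Given: payload = 46 B, header = 26 B, trailer = 4 B
Overhead bytes = header + trailer = 26 + 4 = 30
Total frame = payload + overhead = 46 + 30 = 76
Overhead % = 30 / 76 * 100 = 39.4737% -> 39.47% (2 dp)

39.47


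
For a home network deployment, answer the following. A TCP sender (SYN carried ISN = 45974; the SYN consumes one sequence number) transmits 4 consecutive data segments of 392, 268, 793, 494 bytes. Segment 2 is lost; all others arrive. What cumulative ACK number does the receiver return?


SYN uses sequence number 45974; first data byte = ISN + 1 = 45975.
Segment 1: SEQ = 45975, len = 392 B, covers [45975, 46366]
Segment 2: SEQ = 46367, len = 268 B, covers [46367, 46634] [LOST]
Segment 3: SEQ = 46635, len = 793 B, covers [46635, 47427]
Segment 4: SEQ = 47428, len = 494 B, covers [47428, 47921]
In-order data received: bytes [45975, 46366] (segments 1..1).
Segment 2 missing -> gap begins at byte 46367; later segments buffered out of order.
Cumulative ACK = next expected in-order byte = 45975 + 392 = 46367

46367


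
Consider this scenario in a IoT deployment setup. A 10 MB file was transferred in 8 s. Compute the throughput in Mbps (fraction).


Given: file = 10 MB, time = 8 s
File in Mb = 10 * 8 = 80 Mb
Throughput = 80 / 8 Mbps
Throughput = 10 Mbps

10


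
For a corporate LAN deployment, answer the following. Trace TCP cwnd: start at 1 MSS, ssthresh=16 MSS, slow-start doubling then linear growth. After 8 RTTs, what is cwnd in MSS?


RTT 0: cwnd = 1 MSS (initial)
RTT 1: cwnd = 2 MSS (slow start, doubled)
RTT 2: cwnd = 4 MSS (slow start, doubled)
RTT 3: cwnd = 8 MSS (slow start, doubled)
RTT 4: cwnd = 16 MSS (slow start, doubled)
RTT 5: cwnd = 17 MSS (congestion avoidance, +1)
RTT 6: cwnd = 18 MSS (congestion avoidance, +1)
RTT 7: cwnd = 19 MSS (congestion avoidance, +1)
RTT 8: cwnd = 20 MSS (congestion avoidance, +1)

20


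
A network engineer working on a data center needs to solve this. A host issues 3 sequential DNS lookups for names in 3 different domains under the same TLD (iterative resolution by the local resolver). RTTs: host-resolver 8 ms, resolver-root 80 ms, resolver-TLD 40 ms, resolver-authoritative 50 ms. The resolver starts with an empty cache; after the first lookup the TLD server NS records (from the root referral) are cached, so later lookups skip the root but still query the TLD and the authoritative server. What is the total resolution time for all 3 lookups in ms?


Lookup 1 (cold cache): local + root + TLD + auth = 8 + 80 + 40 + 50 = 178 ms
Lookups 2..3 (TLD NS cached -> skip root; new domain -> still ask TLD and auth): local + TLD + auth = 8 + 40 + 50 = 98 ms each
Remaining 2 lookups: 2 * 98 = 196 ms
Total = 178 + 196 = 374 ms

374


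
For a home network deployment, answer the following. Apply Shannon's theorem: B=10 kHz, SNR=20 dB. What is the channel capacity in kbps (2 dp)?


Given: B = 10 kHz, SNR = 20 dB
SNR linear = 10^(20/10) = 100
1 + SNR = 101
log2(101) = 6.6582114828
C = 10 * 1000 * 6.6582114828 = 66582.1148 bps
C = 66.582115 kbps -> 66.58 kbps (2 dp)

66.58


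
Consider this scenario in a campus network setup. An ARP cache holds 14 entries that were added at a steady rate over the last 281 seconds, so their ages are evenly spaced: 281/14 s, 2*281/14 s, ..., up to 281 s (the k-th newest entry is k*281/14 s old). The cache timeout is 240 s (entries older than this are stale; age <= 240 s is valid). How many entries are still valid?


Ages are k * 281/14 s for k = 1..14 (spacing = 20.0714 s).
Entry k is valid iff k * 281/14 <= 240 iff k <= 14 * 240 / 281 = 11.9573
n_valid = floor(11.9573) = 11
(n_stale = 14 - 11 = 3)

11


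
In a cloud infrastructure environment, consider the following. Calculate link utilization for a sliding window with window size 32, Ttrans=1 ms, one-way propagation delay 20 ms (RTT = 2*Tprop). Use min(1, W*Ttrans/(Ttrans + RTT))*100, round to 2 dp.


Given: W = 32, Ttrans = 1 ms, RTT = 40 ms (= 2 * Tprop, Tprop = 20 ms)
Cycle time = Ttrans + RTT = 1 + 40 = 41 ms (first packet sent until its ACK returns)
W * Ttrans = 32 * 1 = 32 ms of sending per cycle
W * Ttrans / (Ttrans + RTT) = 32 / 41 = 0.780488
U = min(1, 0.780488) = 0.780488
U% = 78.05%

78.05


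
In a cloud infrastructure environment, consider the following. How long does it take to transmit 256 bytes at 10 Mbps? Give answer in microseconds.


Given: packet = 256 bytes, bandwidth = 10 Mbps
Packet in bits = 256 * 8 = 2048 bits
Bandwidth = 10 * 10^6 = 10000000 bps
Time = 2048 / 10000000 seconds
Time in us = 2048 * 10^6 / 10000000 = 204.8

204.8


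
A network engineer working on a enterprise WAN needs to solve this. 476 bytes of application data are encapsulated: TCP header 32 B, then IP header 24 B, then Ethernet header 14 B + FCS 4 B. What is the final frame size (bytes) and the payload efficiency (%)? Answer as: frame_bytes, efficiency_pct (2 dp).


TCP segment = 476 + 32 = 508 B
IP packet = 508 + 24 = 532 B
Ethernet frame = 532 + 14 + 4 = 550 B
Efficiency = app / frame = 476 / 550 = 0.865455 = 86.5455% -> 86.55% (2 dp)

550, 86.55


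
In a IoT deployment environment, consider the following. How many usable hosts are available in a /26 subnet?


Given: subnet mask /26
Host bits = 32 - 26 = 6
Total addresses = 2^6 = 64
Usable hosts = 64 - 2 (network + broadcast) = 62

62


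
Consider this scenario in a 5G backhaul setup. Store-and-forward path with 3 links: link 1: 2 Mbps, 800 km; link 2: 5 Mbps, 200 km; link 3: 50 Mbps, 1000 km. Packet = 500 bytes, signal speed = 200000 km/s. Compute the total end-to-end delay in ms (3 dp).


Packet = 500 bytes = 4000 bits. Store-and-forward: sum (t_trans + t_prop) per link.
Link 1: t_trans = 4000/(2*10^6) s = 2.0000 ms; t_prop = 800/200000 s = 4.0000 ms; subtotal = 6.0000 ms
Link 2: t_trans = 4000/(5*10^6) s = 0.8000 ms; t_prop = 200/200000 s = 1.0000 ms; subtotal = 1.8000 ms
Link 3: t_trans = 4000/(50*10^6) s = 0.0800 ms; t_prop = 1000/200000 s = 5.0000 ms; subtotal = 5.0800 ms
End-to-end = 6.0000 + 1.8000 + 5.0800 = 12.8800 ms -> 12.880 ms (3 dp)

12.880


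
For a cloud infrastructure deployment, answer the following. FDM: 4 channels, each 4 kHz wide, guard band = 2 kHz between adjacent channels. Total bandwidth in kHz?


Given: 4 channels, 4 kHz each, guard = 2 kHz
Channel bandwidth = 4 * 4 = 16 kHz
Guard bands = 3 gaps * 2 kHz = 6 kHz
Total = 16 + 6 = 22 kHz

22


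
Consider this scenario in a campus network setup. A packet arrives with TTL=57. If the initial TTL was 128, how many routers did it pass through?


Given: initial TTL = 128, received TTL = 57
Hops = initial TTL - received TTL
Hops = 128 - 57 = 71

71


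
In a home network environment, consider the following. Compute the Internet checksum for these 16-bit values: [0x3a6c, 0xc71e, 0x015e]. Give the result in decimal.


Given words: [0x3a6c, 0xc71e, 0x015e]
Step 1: Sum all words
Raw sum = 14956 + 50974 + 350 = 66280
Step 2: Fold carry: (744 + 1) = 745
One's complement = ~745 & 0xFFFF = 64790

64790


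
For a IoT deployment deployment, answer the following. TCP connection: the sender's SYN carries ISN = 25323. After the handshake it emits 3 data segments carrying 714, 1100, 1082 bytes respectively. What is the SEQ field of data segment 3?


The SYN occupies sequence number ISN = 25323, so the first data byte is ISN + 1 = 25324.
SEQ of data segment i = (ISN + 1) + sum of payload sizes of segments 1..i-1.
Segment 1: SEQ = 25324, payload = 714 bytes
Segment 2: SEQ = 26038, payload = 1100 bytes
Segment 3: SEQ = 27138, payload = 1082 bytes
SEQ of segment 3 = 25324 + 714 + 1100 = 27138

27138


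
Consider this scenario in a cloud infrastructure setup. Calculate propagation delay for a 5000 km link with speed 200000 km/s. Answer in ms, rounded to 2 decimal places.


Given: distance = 5000 km, speed = 200000 km/s
Delay = distance / speed = 5000 / 200000 seconds
Delay in ms = 5000 * 1000 / 200000
Delay = 25.0000 ms
Rounded to 2 dp = 25.00 ms

25.00


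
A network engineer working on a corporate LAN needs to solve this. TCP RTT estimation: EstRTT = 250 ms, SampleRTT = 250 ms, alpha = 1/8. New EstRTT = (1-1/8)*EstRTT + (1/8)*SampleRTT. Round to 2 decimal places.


Given: EstRTT = 250 ms, SampleRTT = 250 ms, alpha = 1/8
New EstRTT = (1 - alpha) * EstRTT + alpha * SampleRTT
(7/8) * 250 = 218.75
(1/8) * 250 = 31.25
New EstRTT = 218.75 + 31.25 = 250 ms -> 250.00 ms (2 dp)

250.00


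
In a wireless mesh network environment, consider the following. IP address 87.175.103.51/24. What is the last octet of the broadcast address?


Given: IP = 87.175.103.51, prefix = /24
Host bits = 32 - 24 = 8
Network last octet = 51 AND mask = 0
Host part size = 2^8 - 1 = 255
Broadcast last octet = 0 OR 255 = 255

255


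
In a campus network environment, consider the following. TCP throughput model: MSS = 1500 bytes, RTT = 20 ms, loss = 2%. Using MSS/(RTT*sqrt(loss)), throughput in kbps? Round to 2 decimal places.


Given: MSS = 1500 bytes, RTT = 20 ms, loss = 2%
RTT in seconds = 20 / 1000 = 0.02
Loss rate = 2% = 0.02
sqrt(loss) = sqrt(0.02) = 0.141421356237
Throughput (bytes/s) = 1500 / (0.02 * 0.141421356237) = 530330.0859
Throughput (kbps) = 530330.0859 * 8 / 1000 = 4242.640687 -> 4242.64 kbps (2 dp)

4242.64


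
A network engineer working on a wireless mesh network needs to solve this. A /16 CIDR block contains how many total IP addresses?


Given: CIDR prefix /16
Host bits = 32 - 16 = 16
Total addresses = 2^16 = 65536

65536


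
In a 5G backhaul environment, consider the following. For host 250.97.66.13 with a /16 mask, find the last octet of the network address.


Given: IP = 250.97.66.13, prefix = /16
Subnet mask = 255.255.0.0
Last octet of IP: 13
Last octet of mask: 0
Network last octet = 13 AND 0 = 0

0


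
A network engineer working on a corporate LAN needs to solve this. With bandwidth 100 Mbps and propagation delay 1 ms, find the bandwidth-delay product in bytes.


Given: bandwidth = 100 Mbps, delay = 1 ms
BDP in bits = 100 * 10^6 * 1 / 1000
BDP in bits = 100000
BDP in bytes = 100000 / 8 = 12500

12500


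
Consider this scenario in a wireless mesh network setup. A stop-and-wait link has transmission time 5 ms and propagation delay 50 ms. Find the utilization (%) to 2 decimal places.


Given: Ttrans = 5 ms, Tprop = 50 ms
RTT = 2 * Tprop = 2 * 50 = 100 ms
U = Ttrans / (Ttrans + RTT)
U = 5 / (5 + 100)
U = 5 / 105 = 0.047619
U% = 4.76%

4.76


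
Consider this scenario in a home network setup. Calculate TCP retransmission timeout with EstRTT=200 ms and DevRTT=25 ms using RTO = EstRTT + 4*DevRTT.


Given: EstRTT = 200 ms, DevRTT = 25 ms
Timeout = EstRTT + 4 * DevRTT
4 * DevRTT = 4 * 25 = 100
Timeout = 200 + 100 = 300 ms

300


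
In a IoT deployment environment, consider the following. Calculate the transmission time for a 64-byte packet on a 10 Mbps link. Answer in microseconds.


Given: packet = 64 bytes, bandwidth = 10 Mbps
Packet in bits = 64 * 8 = 512 bits
Bandwidth = 10 * 10^6 = 10000000 bps
Time = 512 / 10000000 seconds
Time in us = 512 * 10^6 / 10000000 = 51.2

51.2


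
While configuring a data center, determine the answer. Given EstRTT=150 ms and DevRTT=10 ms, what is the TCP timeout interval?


Given: EstRTT = 150 ms, DevRTT = 10 ms
Timeout = EstRTT + 4 * DevRTT
4 * DevRTT = 4 * 10 = 40
Timeout = 150 + 40 = 190 ms

190


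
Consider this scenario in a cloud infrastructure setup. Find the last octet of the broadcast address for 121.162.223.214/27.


Given: IP = 121.162.223.214, prefix = /27
Host bits = 32 - 27 = 5
Network last octet = 214 AND mask = 192
Host part size = 2^5 - 1 = 31
Broadcast last octet = 192 OR 31 = 223

223


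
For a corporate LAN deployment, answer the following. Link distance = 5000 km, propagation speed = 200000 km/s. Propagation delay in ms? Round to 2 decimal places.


Given: distance = 5000 km, speed = 200000 km/s
Delay = distance / speed = 5000 / 200000 seconds
Delay in ms = 5000 * 1000 / 200000
Delay = 25.0000 ms
Rounded to 2 dp = 25.00 ms

25.00


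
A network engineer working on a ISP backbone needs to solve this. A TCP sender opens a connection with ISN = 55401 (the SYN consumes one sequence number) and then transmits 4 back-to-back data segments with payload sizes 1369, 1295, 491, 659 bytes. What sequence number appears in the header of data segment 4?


The SYN occupies sequence number ISN = 55401, so the first data byte is ISN + 1 = 55402.
SEQ of data segment i = (ISN + 1) + sum of payload sizes of segments 1..i-1.
Segment 1: SEQ = 55402, payload = 1369 bytes
Segment 2: SEQ = 56771, payload = 1295 bytes
Segment 3: SEQ = 58066, payload = 491 bytes
Segment 4: SEQ = 58557, payload = 659 bytes
SEQ of segment 4 = 55402 + 1369 + 1295 + 491 = 58557

58557


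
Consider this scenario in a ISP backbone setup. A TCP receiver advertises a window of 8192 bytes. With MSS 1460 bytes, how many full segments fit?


Given: RWND = 8192 bytes, MSS = 1460 bytes
Full segments = floor(RWND / MSS)
Full segments = floor(8192 / 1460)
Full segments = floor(5.611) = 5

5


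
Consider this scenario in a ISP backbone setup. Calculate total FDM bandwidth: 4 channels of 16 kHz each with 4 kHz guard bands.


Given: 4 channels, 16 kHz each, guard = 4 kHz
Channel bandwidth = 4 * 16 = 64 kHz
Guard bands = 3 gaps * 4 kHz = 12 kHz
Total = 64 + 12 = 76 kHz

76


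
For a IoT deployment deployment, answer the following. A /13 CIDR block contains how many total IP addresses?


Given: CIDR prefix /13
Host bits = 32 - 13 = 19
Total addresses = 2^19 = 524288

524288


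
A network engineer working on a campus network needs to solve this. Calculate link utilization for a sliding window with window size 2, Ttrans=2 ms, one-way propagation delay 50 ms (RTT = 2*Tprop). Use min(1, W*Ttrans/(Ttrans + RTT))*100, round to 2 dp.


Given: W = 2, Ttrans = 2 ms, RTT = 100 ms (= 2 * Tprop, Tprop = 50 ms)
Cycle time = Ttrans + RTT = 2 + 100 = 102 ms (first packet sent until its ACK returns)
W * Ttrans = 2 * 2 = 4 ms of sending per cycle
W * Ttrans / (Ttrans + RTT) = 4 / 102 = 0.039216
U = min(1, 0.039216) = 0.039216
U% = 3.92%

3.92


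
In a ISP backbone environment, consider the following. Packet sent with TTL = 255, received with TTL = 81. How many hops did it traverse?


Given: initial TTL = 255, received TTL = 81
Hops = initial TTL - received TTL
Hops = 255 - 81 = 174

174


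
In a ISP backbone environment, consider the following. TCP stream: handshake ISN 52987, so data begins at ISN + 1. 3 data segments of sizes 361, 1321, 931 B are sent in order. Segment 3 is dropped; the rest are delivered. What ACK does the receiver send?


SYN uses sequence number 52987; first data byte = ISN + 1 = 52988.
Segment 1: SEQ = 52988, len = 361 B, covers [52988, 53348]
Segment 2: SEQ = 53349, len = 1321 B, covers [53349, 54669]
Segment 3: SEQ = 54670, len = 931 B, covers [54670, 55600] [LOST]
In-order data received: bytes [52988, 54669] (segments 1..2).
Segment 3 missing -> gap begins at byte 54670.
Cumulative ACK = next expected in-order byte = 52988 + 361 + 1321 = 54670

54670


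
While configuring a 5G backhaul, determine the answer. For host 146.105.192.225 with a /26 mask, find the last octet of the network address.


Given: IP = 146.105.192.225, prefix = /26
Subnet mask = 255.255.255.192
Last octet of IP: 225
Last octet of mask: 192
Network last octet = 225 AND 192 = 192

192


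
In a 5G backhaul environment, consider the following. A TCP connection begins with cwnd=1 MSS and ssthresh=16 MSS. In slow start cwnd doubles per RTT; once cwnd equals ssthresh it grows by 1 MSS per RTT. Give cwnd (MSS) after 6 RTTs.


RTT 0: cwnd = 1 MSS (initial)
RTT 1: cwnd = 2 MSS (slow start, doubled)
RTT 2: cwnd = 4 MSS (slow start, doubled)
RTT 3: cwnd = 8 MSS (slow start, doubled)
RTT 4: cwnd = 16 MSS (slow start, doubled)
RTT 5: cwnd = 17 MSS (congestion avoidance, +1)
RTT 6: cwnd = 18 MSS (congestion avoidance, +1)

18


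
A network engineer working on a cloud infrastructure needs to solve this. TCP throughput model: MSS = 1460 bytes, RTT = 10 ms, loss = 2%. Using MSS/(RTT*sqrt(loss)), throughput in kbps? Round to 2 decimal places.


Given: MSS = 1460 bytes, RTT = 10 ms, loss = 2%
RTT in seconds = 10 / 1000 = 0.01
Loss rate = 2% = 0.02
sqrt(loss) = sqrt(0.02) = 0.141421356237
Throughput (bytes/s) = 1460 / (0.01 * 0.141421356237) = 1032375.9005
Throughput (kbps) = 1032375.9005 * 8 / 1000 = 8259.007204 -> 8259.01 kbps (2 dp)

8259.01


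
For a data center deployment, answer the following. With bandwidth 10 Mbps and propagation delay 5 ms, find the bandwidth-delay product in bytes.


Given: bandwidth = 10 Mbps, delay = 5 ms
BDP in bits = 10 * 10^6 * 5 / 1000
BDP in bits = 50000
BDP in bytes = 50000 / 8 = 6250

6250


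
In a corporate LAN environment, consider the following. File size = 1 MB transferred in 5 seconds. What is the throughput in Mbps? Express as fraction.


Given: file = 1 MB, time = 5 s
File in Mb = 1 * 8 = 8 Mb
Throughput = 8 / 5 Mbps
Throughput = 8/5 Mbps

8/5


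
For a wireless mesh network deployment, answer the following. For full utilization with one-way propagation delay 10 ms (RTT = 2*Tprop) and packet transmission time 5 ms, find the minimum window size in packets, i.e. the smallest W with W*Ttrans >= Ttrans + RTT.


Given: Ttrans = 5 ms, RTT = 20 ms (= 2 * Tprop, Tprop = 10 ms)
Time until first ACK returns = Ttrans + RTT = 5 + 20 = 25 ms
Need W * Ttrans >= Ttrans + RTT  ->  W >= (Ttrans + RTT) / Ttrans
(Ttrans + RTT) / Ttrans = 25 / 5 = 5
W_min = ceil(5) = 5

5


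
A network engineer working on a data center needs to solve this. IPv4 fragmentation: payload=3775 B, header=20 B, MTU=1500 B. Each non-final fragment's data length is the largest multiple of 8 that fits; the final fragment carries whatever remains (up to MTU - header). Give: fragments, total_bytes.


Max data per non-final fragment = floor((MTU - header)/8)*8 = floor((1500 - 20)/8)*8 = floor(1480/8)*8 = 1480 B
Final fragment needs no 8-byte alignment: it can carry up to MTU - header = 1480 B
Non-final fragments needed = ceil((payload - 1480) / 1480) = ceil(2295/1480) = ceil(1.5507) = 2
Number of fragments = 2 + 1 = 3
Fragment sizes (data): 2 * 1480 B + 815 B (last, 815 <= 1480 OK)
Total bytes sent = payload + n_frags * header = 3775 + 3*20 = 3775 + 60 = 3835 B

3, 3835
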